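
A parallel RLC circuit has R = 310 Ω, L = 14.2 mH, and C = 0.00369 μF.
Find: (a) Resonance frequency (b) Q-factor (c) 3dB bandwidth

Step 1 — Resonance: ω₀ = 1/√(LC) = 1/√(0.0142·3.69e-09) = 1.381e+05 rad/s.
Step 2 — f₀ = ω₀/(2π) = 2.199e+04 Hz.
Step 3 — Parallel Q: Q = R/(ω₀L) = 310/(1.381e+05·0.0142) = 0.158.
Step 4 — Bandwidth: Δω = ω₀/Q = 8.742e+05 rad/s; BW = Δω/(2π) = 1.391e+05 Hz.

(a) f₀ = 2.199e+04 Hz  (b) Q = 0.158  (c) BW = 1.391e+05 Hz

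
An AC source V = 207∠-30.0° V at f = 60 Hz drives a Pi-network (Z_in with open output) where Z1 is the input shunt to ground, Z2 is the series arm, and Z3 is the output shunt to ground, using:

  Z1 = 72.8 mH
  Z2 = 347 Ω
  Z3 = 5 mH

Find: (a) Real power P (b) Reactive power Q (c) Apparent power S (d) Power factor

Step 1 — Angular frequency: ω = 2π·f = 2π·60 = 377 rad/s.
Step 2 — Component impedances:
  Z1: Z = jωL = j·377·0.0728 = 0 + j27.44 Ω
  Z2: Z = R = 347 Ω
  Z3: Z = jωL = j·377·0.005 = 0 + j1.885 Ω
Step 3 — With open output, the series arm Z2 and the output shunt Z3 appear in series to ground: Z2 + Z3 = 347 + j1.885 Ω.
Step 4 — Parallel with input shunt Z1: Z_in = Z1 || (Z2 + Z3) = 2.155 + j27.26 Ω = 27.35∠85.5° Ω.
Step 5 — Source phasor: V = 207∠-30.0° V = 179.3 - j103.5 V.
Step 6 — Current: I = V / Z = -3.256 - j6.833 A = 7.569∠-115.5° A.
Step 7 — Complex power: S = V·I* = 123.5 + j1562 VA.
Step 8 — Real power: P = Re(S) = 123.5 W.
Step 9 — Reactive power: Q = Im(S) = 1562 VAR.
Step 10 — Apparent power: |S| = 1567 VA.
Step 11 — Power factor: PF = P/|S| = 0.07881 (lagging).

(a) P = 123.5 W  (b) Q = 1562 VAR  (c) S = 1567 VA  (d) PF = 0.07881 (lagging)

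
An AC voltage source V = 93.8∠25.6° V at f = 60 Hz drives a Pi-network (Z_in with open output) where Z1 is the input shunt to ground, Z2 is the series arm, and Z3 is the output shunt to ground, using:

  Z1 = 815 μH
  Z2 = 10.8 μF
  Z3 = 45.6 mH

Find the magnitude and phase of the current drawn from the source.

Step 1 — Angular frequency: ω = 2π·f = 2π·60 = 377 rad/s.
Step 2 — Component impedances:
  Z1: Z = jωL = j·377·0.000815 = 0 + j0.3072 Ω
  Z2: Z = 1/(jωC) = -j/(ω·C) = 0 - j245.6 Ω
  Z3: Z = jωL = j·377·0.0456 = 0 + j17.19 Ω
Step 3 — With open output, the series arm Z2 and the output shunt Z3 appear in series to ground: Z2 + Z3 = 0 - j228.4 Ω.
Step 4 — Parallel with input shunt Z1: Z_in = Z1 || (Z2 + Z3) = 0 + j0.3077 Ω = 0.3077∠90.0° Ω.
Step 5 — Source phasor: V = 93.8∠25.6° V = 84.59 + j40.53 V.
Step 6 — Ohm's law: I = V / Z_total = (84.59 + j40.53) / (0 + j0.3077) = 131.7 - j275 A.
Step 7 — Convert to polar: |I| = 304.9 A, ∠I = -64.4°.

I = 304.9∠-64.4° A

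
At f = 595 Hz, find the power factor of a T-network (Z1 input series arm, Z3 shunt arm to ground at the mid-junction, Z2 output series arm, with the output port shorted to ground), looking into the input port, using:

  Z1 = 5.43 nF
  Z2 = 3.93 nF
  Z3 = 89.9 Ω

Step 1 — Angular frequency: ω = 2π·f = 2π·595 = 3738 rad/s.
Step 2 — Component impedances:
  Z1: Z = 1/(jωC) = -j/(ω·C) = 0 - j4.926e+04 Ω
  Z2: Z = 1/(jωC) = -j/(ω·C) = 0 - j6.806e+04 Ω
  Z3: Z = R = 89.9 Ω
Step 3 — With the output port shorted to ground, the output series arm Z2 runs from the junction to ground; the shunt arm Z3 also runs from the junction to ground. They appear in parallel: Z3 || Z2 = 89.9 - j0.1187 Ω.
Step 4 — Series with input arm Z1: Z_in = Z1 + (Z3 || Z2) = 89.9 - j4.926e+04 Ω = 4.926e+04∠-89.9° Ω.
Step 5 — Power factor: PF = cos(φ) = Re(Z)/|Z| = 89.9/4.926e+04 = 0.001825.
Step 6 — Type: Im(Z) = -4.926e+04 ⇒ leading (phase φ = -89.9°).

PF = 0.001825 (leading, φ = -89.9°)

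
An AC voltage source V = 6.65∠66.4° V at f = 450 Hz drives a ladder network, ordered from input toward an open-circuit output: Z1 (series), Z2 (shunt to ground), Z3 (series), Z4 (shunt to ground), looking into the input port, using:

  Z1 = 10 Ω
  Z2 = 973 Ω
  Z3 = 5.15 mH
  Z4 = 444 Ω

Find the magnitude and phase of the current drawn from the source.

Step 1 — Angular frequency: ω = 2π·f = 2π·450 = 2827 rad/s.
Step 2 — Component impedances:
  Z1: Z = R = 10 Ω
  Z2: Z = R = 973 Ω
  Z3: Z = jωL = j·2827·0.00515 = 0 + j14.56 Ω
  Z4: Z = R = 444 Ω
Step 3 — Ladder network (open output): work backward from the far end, alternating series and parallel combinations. Z_in = 314.9 + j6.865 Ω = 315∠1.2° Ω.
Step 4 — Source phasor: V = 6.65∠66.4° V = 2.662 + j6.094 V.
Step 5 — Ohm's law: I = V / Z_total = (2.662 + j6.094) / (314.9 + j6.865) = 0.008871 + j0.01916 A.
Step 6 — Convert to polar: |I| = 0.02111 A, ∠I = 65.2°.

I = 0.02111∠65.2° A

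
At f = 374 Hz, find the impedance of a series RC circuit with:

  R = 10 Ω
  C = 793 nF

Step 1 — Angular frequency: ω = 2π·f = 2π·374 = 2350 rad/s.
Step 2 — Component impedances:
  R: Z = R = 10 Ω
  C: Z = 1/(jωC) = -j/(ω·C) = 0 - j536.6 Ω
Step 3 — Series combination: Z_total = R + C = 10 - j536.6 Ω = 536.7∠-88.9° Ω.

Z = 10 - j536.6 Ω = 536.7∠-88.9° Ω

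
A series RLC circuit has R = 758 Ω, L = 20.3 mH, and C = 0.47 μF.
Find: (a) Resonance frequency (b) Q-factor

Step 1 — Resonance condition Im(Z)=0 gives ω₀ = 1/√(LC).
Step 2 — ω₀ = 1/√(0.0203·4.7e-07) = 1.024e+04 rad/s.
Step 3 — f₀ = ω₀/(2π) = 1629 Hz.
Step 4 — Series Q: Q = ω₀L/R = 1.024e+04·0.0203/758 = 0.2742.

(a) f₀ = 1629 Hz  (b) Q = 0.2742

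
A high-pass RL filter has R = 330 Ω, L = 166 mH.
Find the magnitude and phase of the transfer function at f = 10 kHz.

Step 1 — Angular frequency: ω = 2π·1e+04 = 6.283e+04 rad/s.
Step 2 — Transfer function: H(jω) = jωL/(R + jωL).
Step 3 — Numerator jωL = j·1.043e+04; denominator R + jωL = 330 + j1.043e+04.
Step 4 — H = 0.999 + j0.03161.
Step 5 — Magnitude: |H| = 0.9995 (-0.0 dB); phase: φ = 1.8°.

|H| = 0.9995 (-0.0 dB), φ = 1.8°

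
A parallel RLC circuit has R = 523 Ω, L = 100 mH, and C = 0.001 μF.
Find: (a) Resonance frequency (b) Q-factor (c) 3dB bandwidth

Step 1 — Resonance: ω₀ = 1/√(LC) = 1/√(0.1·1e-09) = 1e+05 rad/s.
Step 2 — f₀ = ω₀/(2π) = 1.592e+04 Hz.
Step 3 — Parallel Q: Q = R/(ω₀L) = 523/(1e+05·0.1) = 0.0523.
Step 4 — Bandwidth: Δω = ω₀/Q = 1.912e+06 rad/s; BW = Δω/(2π) = 3.043e+05 Hz.

(a) f₀ = 1.592e+04 Hz  (b) Q = 0.0523  (c) BW = 3.043e+05 Hz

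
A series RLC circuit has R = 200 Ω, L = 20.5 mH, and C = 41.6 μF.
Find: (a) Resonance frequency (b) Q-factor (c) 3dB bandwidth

Step 1 — Resonance condition Im(Z)=0 gives ω₀ = 1/√(LC).
Step 2 — ω₀ = 1/√(0.0205·4.16e-05) = 1083 rad/s.
Step 3 — f₀ = ω₀/(2π) = 172.3 Hz.
Step 4 — Series Q: Q = ω₀L/R = 1083·0.0205/200 = 0.111.
Step 5 — 3dB bandwidth: Δω = ω₀/Q = 9756 rad/s; BW = Δω/(2π) = 1553 Hz.

(a) f₀ = 172.3 Hz  (b) Q = 0.111  (c) BW = 1553 Hz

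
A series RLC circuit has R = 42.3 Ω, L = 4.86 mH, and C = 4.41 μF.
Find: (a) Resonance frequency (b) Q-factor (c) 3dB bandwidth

Step 1 — Resonance: ω₀ = 1/√(LC) = 1/√(0.00486·4.41e-06) = 6831 rad/s.
Step 2 — f₀ = ω₀/(2π) = 1087 Hz.
Step 3 — Series Q: Q = ω₀L/R = 6831·0.00486/42.3 = 0.7848.
Step 4 — Bandwidth: Δω = ω₀/Q = 8704 rad/s; BW = Δω/(2π) = 1385 Hz.

(a) f₀ = 1087 Hz  (b) Q = 0.7848  (c) BW = 1385 Hz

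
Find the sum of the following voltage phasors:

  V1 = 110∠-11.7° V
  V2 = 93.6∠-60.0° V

Step 1 — Convert each phasor to rectangular form:
  V1 = 110·(cos(-11.7°) + j·sin(-11.7°)) = 107.7 - j22.31 V
  V2 = 93.6·(cos(-60.0°) + j·sin(-60.0°)) = 46.8 - j81.06 V
Step 2 — Sum components: V_total = 154.5 - j103.4 V.
Step 3 — Convert to polar: |V_total| = 185.9 V, ∠V_total = -33.8°.

V_total = 185.9∠-33.8° V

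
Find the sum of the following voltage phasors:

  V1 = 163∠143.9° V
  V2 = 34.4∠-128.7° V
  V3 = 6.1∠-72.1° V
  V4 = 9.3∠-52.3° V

Step 1 — Convert each phasor to rectangular form:
  V1 = 163·(cos(143.9°) + j·sin(143.9°)) = -131.7 + j96.04 V
  V2 = 34.4·(cos(-128.7°) + j·sin(-128.7°)) = -21.51 - j26.85 V
  V3 = 6.1·(cos(-72.1°) + j·sin(-72.1°)) = 1.875 - j5.805 V
  V4 = 9.3·(cos(-52.3°) + j·sin(-52.3°)) = 5.687 - j7.358 V
Step 2 — Sum components: V_total = -145.6 + j56.03 V.
Step 3 — Convert to polar: |V_total| = 156.1 V, ∠V_total = 159.0°.

V_total = 156.1∠159.0° V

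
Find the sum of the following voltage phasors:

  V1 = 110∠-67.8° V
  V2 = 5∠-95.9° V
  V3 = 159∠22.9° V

Step 1 — Convert each phasor to rectangular form:
  V1 = 110·(cos(-67.8°) + j·sin(-67.8°)) = 41.56 - j101.8 V
  V2 = 5·(cos(-95.9°) + j·sin(-95.9°)) = -0.514 - j4.974 V
  V3 = 159·(cos(22.9°) + j·sin(22.9°)) = 146.5 + j61.87 V
Step 2 — Sum components: V_total = 187.5 - j44.95 V.
Step 3 — Convert to polar: |V_total| = 192.8 V, ∠V_total = -13.5°.

V_total = 192.8∠-13.5° V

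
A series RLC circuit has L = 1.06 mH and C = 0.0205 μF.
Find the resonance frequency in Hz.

Step 1 — Resonance condition Im(Z)=0 gives ω₀ = 1/√(LC).
Step 2 — ω₀ = 1/√(0.00106·2.05e-08) = 2.145e+05 rad/s.
Step 3 — f₀ = ω₀/(2π) = 3.414e+04 Hz.

f₀ = 3.414e+04 Hz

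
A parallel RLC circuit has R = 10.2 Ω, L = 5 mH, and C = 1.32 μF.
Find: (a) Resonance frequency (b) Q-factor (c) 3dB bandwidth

Step 1 — Resonance: ω₀ = 1/√(LC) = 1/√(0.005·1.32e-06) = 1.231e+04 rad/s.
Step 2 — f₀ = ω₀/(2π) = 1959 Hz.
Step 3 — Parallel Q: Q = R/(ω₀L) = 10.2/(1.231e+04·0.005) = 0.1657.
Step 4 — Bandwidth: Δω = ω₀/Q = 7.427e+04 rad/s; BW = Δω/(2π) = 1.182e+04 Hz.

(a) f₀ = 1959 Hz  (b) Q = 0.1657  (c) BW = 1.182e+04 Hz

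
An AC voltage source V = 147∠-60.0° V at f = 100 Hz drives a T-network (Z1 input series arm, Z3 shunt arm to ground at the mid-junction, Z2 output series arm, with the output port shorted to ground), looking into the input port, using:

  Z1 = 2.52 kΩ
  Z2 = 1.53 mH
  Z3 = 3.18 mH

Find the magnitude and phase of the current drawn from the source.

Step 1 — Angular frequency: ω = 2π·f = 2π·100 = 628.3 rad/s.
Step 2 — Component impedances:
  Z1: Z = R = 2520 Ω
  Z2: Z = jωL = j·628.3·0.00153 = 0 + j0.9613 Ω
  Z3: Z = jωL = j·628.3·0.00318 = 0 + j1.998 Ω
Step 3 — With the output port shorted to ground, the output series arm Z2 runs from the junction to ground; the shunt arm Z3 also runs from the junction to ground. They appear in parallel: Z3 || Z2 = 0 + j0.649 Ω.
Step 4 — Series with input arm Z1: Z_in = Z1 + (Z3 || Z2) = 2520 + j0.649 Ω = 2520∠0.0° Ω.
Step 5 — Source phasor: V = 147∠-60.0° V = 73.5 - j127.3 V.
Step 6 — Ohm's law: I = V / Z_total = (73.5 - j127.3) / (2520 + j0.649) = 0.02915 - j0.05053 A.
Step 7 — Convert to polar: |I| = 0.05833 A, ∠I = -60.0°.

I = 0.05833∠-60.0° A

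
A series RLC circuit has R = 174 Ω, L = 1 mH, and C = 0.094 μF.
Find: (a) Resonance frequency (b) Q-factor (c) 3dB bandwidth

Step 1 — Resonance condition Im(Z)=0 gives ω₀ = 1/√(LC).
Step 2 — ω₀ = 1/√(0.001·9.4e-08) = 1.031e+05 rad/s.
Step 3 — f₀ = ω₀/(2π) = 1.642e+04 Hz.
Step 4 — Series Q: Q = ω₀L/R = 1.031e+05·0.001/174 = 0.5928.
Step 5 — 3dB bandwidth: Δω = ω₀/Q = 1.74e+05 rad/s; BW = Δω/(2π) = 2.769e+04 Hz.

(a) f₀ = 1.642e+04 Hz  (b) Q = 0.5928  (c) BW = 2.769e+04 Hz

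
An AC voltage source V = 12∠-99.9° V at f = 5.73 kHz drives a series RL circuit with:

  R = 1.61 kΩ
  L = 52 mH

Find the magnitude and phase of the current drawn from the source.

Step 1 — Angular frequency: ω = 2π·f = 2π·5730 = 3.6e+04 rad/s.
Step 2 — Component impedances:
  R: Z = R = 1610 Ω
  L: Z = jωL = j·3.6e+04·0.052 = 0 + j1872 Ω
Step 3 — Series combination: Z_total = R + L = 1610 + j1872 Ω = 2469∠49.3° Ω.
Step 4 — Source phasor: V = 12∠-99.9° V = -2.063 - j11.82 V.
Step 5 — Ohm's law: I = V / Z_total = (-2.063 - j11.82) / (1610 + j1872) = -0.004175 - j0.002488 A.
Step 6 — Convert to polar: |I| = 0.00486 A, ∠I = -149.2°.

I = 0.00486∠-149.2° A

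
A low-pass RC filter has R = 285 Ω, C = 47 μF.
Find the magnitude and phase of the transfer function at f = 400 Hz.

Step 1 — Angular frequency: ω = 2π·400 = 2513 rad/s.
Step 2 — Transfer function: H(jω) = 1/(1 + jωRC).
Step 3 — Denominator: 1 + jωRC = 1 + j·2513·285·4.7e-05 = 1 + j33.67.
Step 4 — H = 0.0008816 - j0.02968.
Step 5 — Magnitude: |H| = 0.02969 (-30.5 dB); phase: φ = -88.3°.

|H| = 0.02969 (-30.5 dB), φ = -88.3°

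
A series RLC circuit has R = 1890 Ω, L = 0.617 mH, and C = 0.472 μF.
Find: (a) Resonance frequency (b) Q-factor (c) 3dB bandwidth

Step 1 — Resonance: ω₀ = 1/√(LC) = 1/√(0.000617·4.72e-07) = 5.86e+04 rad/s.
Step 2 — f₀ = ω₀/(2π) = 9326 Hz.
Step 3 — Series Q: Q = ω₀L/R = 5.86e+04·0.000617/1890 = 0.01913.
Step 4 — Bandwidth: Δω = ω₀/Q = 3.063e+06 rad/s; BW = Δω/(2π) = 4.875e+05 Hz.

(a) f₀ = 9326 Hz  (b) Q = 0.01913  (c) BW = 4.875e+05 Hz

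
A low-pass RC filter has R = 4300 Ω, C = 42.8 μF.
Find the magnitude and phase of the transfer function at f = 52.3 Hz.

Step 1 — Angular frequency: ω = 2π·52.3 = 328.6 rad/s.
Step 2 — Transfer function: H(jω) = 1/(1 + jωRC).
Step 3 — Denominator: 1 + jωRC = 1 + j·328.6·4300·4.28e-05 = 1 + j60.48.
Step 4 — H = 0.0002733 - j0.01653.
Step 5 — Magnitude: |H| = 0.01653 (-35.6 dB); phase: φ = -89.1°.

|H| = 0.01653 (-35.6 dB), φ = -89.1°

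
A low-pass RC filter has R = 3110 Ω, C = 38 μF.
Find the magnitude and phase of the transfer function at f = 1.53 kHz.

Step 1 — Angular frequency: ω = 2π·1530 = 9613 rad/s.
Step 2 — Transfer function: H(jω) = 1/(1 + jωRC).
Step 3 — Denominator: 1 + jωRC = 1 + j·9613·3110·3.8e-05 = 1 + j1136.
Step 4 — H = 7.748e-07 - j0.0008802.
Step 5 — Magnitude: |H| = 0.0008802 (-61.1 dB); phase: φ = -89.9°.

|H| = 0.0008802 (-61.1 dB), φ = -89.9°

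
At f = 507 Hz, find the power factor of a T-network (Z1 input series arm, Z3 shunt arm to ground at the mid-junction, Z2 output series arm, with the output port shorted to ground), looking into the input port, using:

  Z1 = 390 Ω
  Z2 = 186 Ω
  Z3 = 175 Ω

Step 1 — Angular frequency: ω = 2π·f = 2π·507 = 3186 rad/s.
Step 2 — Component impedances:
  Z1: Z = R = 390 Ω
  Z2: Z = R = 186 Ω
  Z3: Z = R = 175 Ω
Step 3 — With the output port shorted to ground, the output series arm Z2 runs from the junction to ground; the shunt arm Z3 also runs from the junction to ground. They appear in parallel: Z3 || Z2 = 90.17 Ω.
Step 4 — Series with input arm Z1: Z_in = Z1 + (Z3 || Z2) = 480.2 Ω = 480.2∠0.0° Ω.
Step 5 — Power factor: PF = cos(φ) = Re(Z)/|Z| = 480.2/480.2 = 1.
Step 6 — Type: Im(Z) = 0 ⇒ unity (phase φ = 0.0°).

PF = 1 (unity, φ = 0.0°)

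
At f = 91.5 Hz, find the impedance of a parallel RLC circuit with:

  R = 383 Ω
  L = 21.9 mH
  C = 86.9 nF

Step 1 — Angular frequency: ω = 2π·f = 2π·91.5 = 574.9 rad/s.
Step 2 — Component impedances:
  R: Z = R = 383 Ω
  L: Z = jωL = j·574.9·0.0219 = 0 + j12.59 Ω
  C: Z = 1/(jωC) = -j/(ω·C) = 0 - j2.002e+04 Ω
Step 3 — Parallel combination: 1/Z_total = 1/R + 1/L + 1/C; Z_total = 0.414 + j12.58 Ω = 12.59∠88.1° Ω.

Z = 0.414 + j12.58 Ω = 12.59∠88.1° Ω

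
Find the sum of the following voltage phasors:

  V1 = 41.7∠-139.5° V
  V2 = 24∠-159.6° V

Step 1 — Convert each phasor to rectangular form:
  V1 = 41.7·(cos(-139.5°) + j·sin(-139.5°)) = -31.71 - j27.08 V
  V2 = 24·(cos(-159.6°) + j·sin(-159.6°)) = -22.49 - j8.366 V
Step 2 — Sum components: V_total = -54.2 - j35.45 V.
Step 3 — Convert to polar: |V_total| = 64.77 V, ∠V_total = -146.8°.

V_total = 64.77∠-146.8° V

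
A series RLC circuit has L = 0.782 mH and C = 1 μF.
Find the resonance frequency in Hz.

Step 1 — Resonance condition Im(Z)=0 gives ω₀ = 1/√(LC).
Step 2 — ω₀ = 1/√(0.000782·1e-06) = 3.576e+04 rad/s.
Step 3 — f₀ = ω₀/(2π) = 5691 Hz.

f₀ = 5691 Hz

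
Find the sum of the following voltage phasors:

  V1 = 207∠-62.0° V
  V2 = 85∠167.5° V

Step 1 — Convert each phasor to rectangular form:
  V1 = 207·(cos(-62.0°) + j·sin(-62.0°)) = 97.18 - j182.8 V
  V2 = 85·(cos(167.5°) + j·sin(167.5°)) = -82.99 + j18.4 V
Step 2 — Sum components: V_total = 14.2 - j164.4 V.
Step 3 — Convert to polar: |V_total| = 165 V, ∠V_total = -85.1°.

V_total = 165∠-85.1° V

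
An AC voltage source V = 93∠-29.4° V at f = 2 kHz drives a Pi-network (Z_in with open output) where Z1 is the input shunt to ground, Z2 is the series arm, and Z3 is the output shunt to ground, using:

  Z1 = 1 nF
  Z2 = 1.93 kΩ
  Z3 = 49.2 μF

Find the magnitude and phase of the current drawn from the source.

Step 1 — Angular frequency: ω = 2π·f = 2π·2000 = 1.257e+04 rad/s.
Step 2 — Component impedances:
  Z1: Z = 1/(jωC) = -j/(ω·C) = 0 - j7.958e+04 Ω
  Z2: Z = R = 1930 Ω
  Z3: Z = 1/(jωC) = -j/(ω·C) = 0 - j1.617 Ω
Step 3 — With open output, the series arm Z2 and the output shunt Z3 appear in series to ground: Z2 + Z3 = 1930 - j1.617 Ω.
Step 4 — Parallel with input shunt Z1: Z_in = Z1 || (Z2 + Z3) = 1929 - j48.4 Ω = 1929∠-1.4° Ω.
Step 5 — Source phasor: V = 93∠-29.4° V = 81.02 - j45.65 V.
Step 6 — Ohm's law: I = V / Z_total = (81.02 - j45.65) / (1929 - j48.4) = 0.04257 - j0.0226 A.
Step 7 — Convert to polar: |I| = 0.0482 A, ∠I = -28.0°.

I = 0.0482∠-28.0° A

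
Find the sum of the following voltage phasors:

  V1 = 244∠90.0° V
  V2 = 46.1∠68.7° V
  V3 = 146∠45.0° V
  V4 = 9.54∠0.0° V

Step 1 — Convert each phasor to rectangular form:
  V1 = 244·(cos(90.0°) + j·sin(90.0°)) = 0 + j244 V
  V2 = 46.1·(cos(68.7°) + j·sin(68.7°)) = 16.75 + j42.95 V
  V3 = 146·(cos(45.0°) + j·sin(45.0°)) = 103.2 + j103.2 V
  V4 = 9.54·(cos(0.0°) + j·sin(0.0°)) = 9.54 V
Step 2 — Sum components: V_total = 129.5 + j390.2 V.
Step 3 — Convert to polar: |V_total| = 411.1 V, ∠V_total = 71.6°.

V_total = 411.1∠71.6° V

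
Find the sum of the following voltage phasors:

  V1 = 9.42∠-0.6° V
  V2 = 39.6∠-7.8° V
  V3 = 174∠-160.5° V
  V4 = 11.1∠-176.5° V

Step 1 — Convert each phasor to rectangular form:
  V1 = 9.42·(cos(-0.6°) + j·sin(-0.6°)) = 9.419 - j0.09864 V
  V2 = 39.6·(cos(-7.8°) + j·sin(-7.8°)) = 39.23 - j5.374 V
  V3 = 174·(cos(-160.5°) + j·sin(-160.5°)) = -164 - j58.08 V
  V4 = 11.1·(cos(-176.5°) + j·sin(-176.5°)) = -11.08 - j0.6776 V
Step 2 — Sum components: V_total = -126.4 - j64.23 V.
Step 3 — Convert to polar: |V_total| = 141.8 V, ∠V_total = -153.1°.

V_total = 141.8∠-153.1° V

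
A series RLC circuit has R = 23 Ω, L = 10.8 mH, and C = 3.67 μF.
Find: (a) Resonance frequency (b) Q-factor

Step 1 — Resonance condition Im(Z)=0 gives ω₀ = 1/√(LC).
Step 2 — ω₀ = 1/√(0.0108·3.67e-06) = 5023 rad/s.
Step 3 — f₀ = ω₀/(2π) = 799.4 Hz.
Step 4 — Series Q: Q = ω₀L/R = 5023·0.0108/23 = 2.359.

(a) f₀ = 799.4 Hz  (b) Q = 2.359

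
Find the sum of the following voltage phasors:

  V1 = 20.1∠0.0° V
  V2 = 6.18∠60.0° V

Step 1 — Convert each phasor to rectangular form:
  V1 = 20.1·(cos(0.0°) + j·sin(0.0°)) = 20.1 V
  V2 = 6.18·(cos(60.0°) + j·sin(60.0°)) = 3.09 + j5.352 V
Step 2 — Sum components: V_total = 23.19 + j5.352 V.
Step 3 — Convert to polar: |V_total| = 23.8 V, ∠V_total = 13.0°.

V_total = 23.8∠13.0° V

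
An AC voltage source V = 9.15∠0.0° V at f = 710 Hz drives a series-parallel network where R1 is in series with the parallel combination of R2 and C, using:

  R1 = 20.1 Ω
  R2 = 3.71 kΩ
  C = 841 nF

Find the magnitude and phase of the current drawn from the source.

Step 1 — Angular frequency: ω = 2π·f = 2π·710 = 4461 rad/s.
Step 2 — Component impedances:
  R1: Z = R = 20.1 Ω
  R2: Z = R = 3710 Ω
  C: Z = 1/(jωC) = -j/(ω·C) = 0 - j266.5 Ω
Step 3 — Parallel branch: R2 || C = 1/(1/R2 + 1/C) = 19.05 - j265.2 Ω.
Step 4 — Series with R1: Z_total = R1 + (R2 || C) = 39.15 - j265.2 Ω = 268∠-81.6° Ω.
Step 5 — Source phasor: V = 9.15∠0.0° V = 9.15 V.
Step 6 — Ohm's law: I = V / Z_total = (9.15) / (39.15 - j265.2) = 0.004986 + j0.03377 A.
Step 7 — Convert to polar: |I| = 0.03414 A, ∠I = 81.6°.

I = 0.03414∠81.6° A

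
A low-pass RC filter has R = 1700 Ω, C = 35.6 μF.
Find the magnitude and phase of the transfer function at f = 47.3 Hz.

Step 1 — Angular frequency: ω = 2π·47.3 = 297.2 rad/s.
Step 2 — Transfer function: H(jω) = 1/(1 + jωRC).
Step 3 — Denominator: 1 + jωRC = 1 + j·297.2·1700·3.56e-05 = 1 + j17.99.
Step 4 — H = 0.003082 - j0.05543.
Step 5 — Magnitude: |H| = 0.05551 (-25.1 dB); phase: φ = -86.8°.

|H| = 0.05551 (-25.1 dB), φ = -86.8°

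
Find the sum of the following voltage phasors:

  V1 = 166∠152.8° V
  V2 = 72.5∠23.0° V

Step 1 — Convert each phasor to rectangular form:
  V1 = 166·(cos(152.8°) + j·sin(152.8°)) = -147.6 + j75.88 V
  V2 = 72.5·(cos(23.0°) + j·sin(23.0°)) = 66.74 + j28.33 V
Step 2 — Sum components: V_total = -80.91 + j104.2 V.
Step 3 — Convert to polar: |V_total| = 131.9 V, ∠V_total = 127.8°.

V_total = 131.9∠127.8° V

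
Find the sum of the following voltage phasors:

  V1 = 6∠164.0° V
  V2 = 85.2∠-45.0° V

Step 1 — Convert each phasor to rectangular form:
  V1 = 6·(cos(164.0°) + j·sin(164.0°)) = -5.768 + j1.654 V
  V2 = 85.2·(cos(-45.0°) + j·sin(-45.0°)) = 60.25 - j60.25 V
Step 2 — Sum components: V_total = 54.48 - j58.59 V.
Step 3 — Convert to polar: |V_total| = 80.01 V, ∠V_total = -47.1°.

V_total = 80.01∠-47.1° V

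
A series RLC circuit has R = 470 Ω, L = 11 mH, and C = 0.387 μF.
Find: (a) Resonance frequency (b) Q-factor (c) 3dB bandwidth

Step 1 — Resonance condition Im(Z)=0 gives ω₀ = 1/√(LC).
Step 2 — ω₀ = 1/√(0.011·3.87e-07) = 1.533e+04 rad/s.
Step 3 — f₀ = ω₀/(2π) = 2439 Hz.
Step 4 — Series Q: Q = ω₀L/R = 1.533e+04·0.011/470 = 0.3587.
Step 5 — 3dB bandwidth: Δω = ω₀/Q = 4.273e+04 rad/s; BW = Δω/(2π) = 6800 Hz.

(a) f₀ = 2439 Hz  (b) Q = 0.3587  (c) BW = 6800 Hz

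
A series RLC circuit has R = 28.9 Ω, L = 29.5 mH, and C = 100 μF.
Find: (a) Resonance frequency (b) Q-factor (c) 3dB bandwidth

Step 1 — Resonance: ω₀ = 1/√(LC) = 1/√(0.0295·0.0001) = 582.2 rad/s.
Step 2 — f₀ = ω₀/(2π) = 92.66 Hz.
Step 3 — Series Q: Q = ω₀L/R = 582.2·0.0295/28.9 = 0.5943.
Step 4 — Bandwidth: Δω = ω₀/Q = 979.7 rad/s; BW = Δω/(2π) = 155.9 Hz.

(a) f₀ = 92.66 Hz  (b) Q = 0.5943  (c) BW = 155.9 Hz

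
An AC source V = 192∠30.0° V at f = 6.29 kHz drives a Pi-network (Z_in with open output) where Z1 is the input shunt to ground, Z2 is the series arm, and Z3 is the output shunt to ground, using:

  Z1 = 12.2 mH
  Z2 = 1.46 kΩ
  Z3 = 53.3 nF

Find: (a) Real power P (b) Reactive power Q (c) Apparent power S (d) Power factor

Step 1 — Angular frequency: ω = 2π·f = 2π·6290 = 3.952e+04 rad/s.
Step 2 — Component impedances:
  Z1: Z = jωL = j·3.952e+04·0.0122 = 0 + j482.2 Ω
  Z2: Z = R = 1460 Ω
  Z3: Z = 1/(jωC) = -j/(ω·C) = 0 - j474.7 Ω
Step 3 — With open output, the series arm Z2 and the output shunt Z3 appear in series to ground: Z2 + Z3 = 1460 - j474.7 Ω.
Step 4 — Parallel with input shunt Z1: Z_in = Z1 || (Z2 + Z3) = 159.2 + j481.3 Ω = 507∠71.7° Ω.
Step 5 — Source phasor: V = 192∠30.0° V = 166.3 + j96 V.
Step 6 — Current: I = V / Z = 0.2828 - j0.2519 A = 0.3787∠-41.7° A.
Step 7 — Complex power: S = V·I* = 22.84 + j69.03 VA.
Step 8 — Real power: P = Re(S) = 22.84 W.
Step 9 — Reactive power: Q = Im(S) = 69.03 VAR.
Step 10 — Apparent power: |S| = 72.71 VA.
Step 11 — Power factor: PF = P/|S| = 0.3141 (lagging).

(a) P = 22.84 W  (b) Q = 69.03 VAR  (c) S = 72.71 VA  (d) PF = 0.3141 (lagging)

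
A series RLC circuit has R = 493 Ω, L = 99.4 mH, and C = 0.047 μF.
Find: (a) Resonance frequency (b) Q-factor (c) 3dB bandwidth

Step 1 — Resonance: ω₀ = 1/√(LC) = 1/√(0.0994·4.7e-08) = 1.463e+04 rad/s.
Step 2 — f₀ = ω₀/(2π) = 2329 Hz.
Step 3 — Series Q: Q = ω₀L/R = 1.463e+04·0.0994/493 = 2.95.
Step 4 — Bandwidth: Δω = ω₀/Q = 4960 rad/s; BW = Δω/(2π) = 789.4 Hz.

(a) f₀ = 2329 Hz  (b) Q = 2.95  (c) BW = 789.4 Hz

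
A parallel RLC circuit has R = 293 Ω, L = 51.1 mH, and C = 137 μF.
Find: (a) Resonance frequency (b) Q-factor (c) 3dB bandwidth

Step 1 — Resonance: ω₀ = 1/√(LC) = 1/√(0.0511·0.000137) = 377.9 rad/s.
Step 2 — f₀ = ω₀/(2π) = 60.15 Hz.
Step 3 — Parallel Q: Q = R/(ω₀L) = 293/(377.9·0.0511) = 15.17.
Step 4 — Bandwidth: Δω = ω₀/Q = 24.91 rad/s; BW = Δω/(2π) = 3.965 Hz.

(a) f₀ = 60.15 Hz  (b) Q = 15.17  (c) BW = 3.965 Hz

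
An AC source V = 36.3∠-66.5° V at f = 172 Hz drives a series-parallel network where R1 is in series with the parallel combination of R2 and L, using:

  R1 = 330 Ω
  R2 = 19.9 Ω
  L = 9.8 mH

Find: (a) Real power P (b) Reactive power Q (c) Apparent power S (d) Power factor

Step 1 — Angular frequency: ω = 2π·f = 2π·172 = 1081 rad/s.
Step 2 — Component impedances:
  R1: Z = R = 330 Ω
  R2: Z = R = 19.9 Ω
  L: Z = jωL = j·1081·0.0098 = 0 + j10.59 Ω
Step 3 — Parallel branch: R2 || L = 1/(1/R2 + 1/L) = 4.392 + j8.253 Ω.
Step 4 — Series with R1: Z_total = R1 + (R2 || L) = 334.4 + j8.253 Ω = 334.5∠1.4° Ω.
Step 5 — Source phasor: V = 36.3∠-66.5° V = 14.47 - j33.29 V.
Step 6 — Current: I = V / Z = 0.0408 - j0.1006 A = 0.1085∠-67.9° A.
Step 7 — Complex power: S = V·I* = 3.938 + j0.0972 VA.
Step 8 — Real power: P = Re(S) = 3.938 W.
Step 9 — Reactive power: Q = Im(S) = 0.0972 VAR.
Step 10 — Apparent power: |S| = 3.939 VA.
Step 11 — Power factor: PF = P/|S| = 0.9997 (lagging).

(a) P = 3.938 W  (b) Q = 0.0972 VAR  (c) S = 3.939 VA  (d) PF = 0.9997 (lagging)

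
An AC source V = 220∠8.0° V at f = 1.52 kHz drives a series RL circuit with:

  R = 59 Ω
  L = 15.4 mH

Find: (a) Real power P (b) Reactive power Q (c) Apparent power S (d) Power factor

Step 1 — Angular frequency: ω = 2π·f = 2π·1520 = 9550 rad/s.
Step 2 — Component impedances:
  R: Z = R = 59 Ω
  L: Z = jωL = j·9550·0.0154 = 0 + j147.1 Ω
Step 3 — Series combination: Z_total = R + L = 59 + j147.1 Ω = 158.5∠68.1° Ω.
Step 4 — Source phasor: V = 220∠8.0° V = 217.9 + j30.62 V.
Step 5 — Current: I = V / Z = 0.6912 - j1.204 A = 1.388∠-60.1° A.
Step 6 — Complex power: S = V·I* = 113.7 + j283.5 VA.
Step 7 — Real power: P = Re(S) = 113.7 W.
Step 8 — Reactive power: Q = Im(S) = 283.5 VAR.
Step 9 — Apparent power: |S| = 305.4 VA.
Step 10 — Power factor: PF = P/|S| = 0.3723 (lagging).

(a) P = 113.7 W  (b) Q = 283.5 VAR  (c) S = 305.4 VA  (d) PF = 0.3723 (lagging)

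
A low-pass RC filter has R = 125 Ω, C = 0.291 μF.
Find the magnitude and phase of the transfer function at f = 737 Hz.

Step 1 — Angular frequency: ω = 2π·737 = 4631 rad/s.
Step 2 — Transfer function: H(jω) = 1/(1 + jωRC).
Step 3 — Denominator: 1 + jωRC = 1 + j·4631·125·2.91e-07 = 1 + j0.1684.
Step 4 — H = 0.9724 - j0.1638.
Step 5 — Magnitude: |H| = 0.9861 (-0.1 dB); phase: φ = -9.6°.

|H| = 0.9861 (-0.1 dB), φ = -9.6°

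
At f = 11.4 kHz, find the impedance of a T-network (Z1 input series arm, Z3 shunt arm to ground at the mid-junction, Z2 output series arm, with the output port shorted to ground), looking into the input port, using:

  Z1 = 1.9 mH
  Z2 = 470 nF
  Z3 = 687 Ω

Step 1 — Angular frequency: ω = 2π·f = 2π·1.14e+04 = 7.163e+04 rad/s.
Step 2 — Component impedances:
  Z1: Z = jωL = j·7.163e+04·0.0019 = 0 + j136.1 Ω
  Z2: Z = 1/(jωC) = -j/(ω·C) = 0 - j29.7 Ω
  Z3: Z = R = 687 Ω
Step 3 — With the output port shorted to ground, the output series arm Z2 runs from the junction to ground; the shunt arm Z3 also runs from the junction to ground. They appear in parallel: Z3 || Z2 = 1.282 - j29.65 Ω.
Step 4 — Series with input arm Z1: Z_in = Z1 + (Z3 || Z2) = 1.282 + j106.4 Ω = 106.5∠89.3° Ω.

Z = 1.282 + j106.4 Ω = 106.5∠89.3° Ω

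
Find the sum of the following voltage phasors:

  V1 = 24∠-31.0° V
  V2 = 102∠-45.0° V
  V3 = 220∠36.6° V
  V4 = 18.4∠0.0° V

Step 1 — Convert each phasor to rectangular form:
  V1 = 24·(cos(-31.0°) + j·sin(-31.0°)) = 20.57 - j12.36 V
  V2 = 102·(cos(-45.0°) + j·sin(-45.0°)) = 72.12 - j72.12 V
  V3 = 220·(cos(36.6°) + j·sin(36.6°)) = 176.6 + j131.2 V
  V4 = 18.4·(cos(0.0°) + j·sin(0.0°)) = 18.4 V
Step 2 — Sum components: V_total = 287.7 + j46.68 V.
Step 3 — Convert to polar: |V_total| = 291.5 V, ∠V_total = 9.2°.

V_total = 291.5∠9.2° V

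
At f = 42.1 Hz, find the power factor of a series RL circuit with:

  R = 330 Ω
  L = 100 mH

Step 1 — Angular frequency: ω = 2π·f = 2π·42.1 = 264.5 rad/s.
Step 2 — Component impedances:
  R: Z = R = 330 Ω
  L: Z = jωL = j·264.5·0.1 = 0 + j26.45 Ω
Step 3 — Series combination: Z_total = R + L = 330 + j26.45 Ω = 331.1∠4.6° Ω.
Step 4 — Power factor: PF = cos(φ) = Re(Z)/|Z| = 330/331.06 = 0.9968.
Step 5 — Type: Im(Z) = 26.45 ⇒ lagging (phase φ = 4.6°).

PF = 0.9968 (lagging, φ = 4.6°)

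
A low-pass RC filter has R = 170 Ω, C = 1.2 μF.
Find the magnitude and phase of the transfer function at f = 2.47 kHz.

Step 1 — Angular frequency: ω = 2π·2470 = 1.552e+04 rad/s.
Step 2 — Transfer function: H(jω) = 1/(1 + jωRC).
Step 3 — Denominator: 1 + jωRC = 1 + j·1.552e+04·170·1.2e-06 = 1 + j3.166.
Step 4 — H = 0.09072 - j0.2872.
Step 5 — Magnitude: |H| = 0.3012 (-10.4 dB); phase: φ = -72.5°.

|H| = 0.3012 (-10.4 dB), φ = -72.5°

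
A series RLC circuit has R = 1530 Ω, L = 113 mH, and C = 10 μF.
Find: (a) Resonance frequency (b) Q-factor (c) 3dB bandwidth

Step 1 — Resonance: ω₀ = 1/√(LC) = 1/√(0.113·1e-05) = 940.7 rad/s.
Step 2 — f₀ = ω₀/(2π) = 149.7 Hz.
Step 3 — Series Q: Q = ω₀L/R = 940.7·0.113/1530 = 0.06948.
Step 4 — Bandwidth: Δω = ω₀/Q = 1.354e+04 rad/s; BW = Δω/(2π) = 2155 Hz.

(a) f₀ = 149.7 Hz  (b) Q = 0.06948  (c) BW = 2155 Hz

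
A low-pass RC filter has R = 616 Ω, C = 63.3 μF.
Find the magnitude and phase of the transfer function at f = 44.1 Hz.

Step 1 — Angular frequency: ω = 2π·44.1 = 277.1 rad/s.
Step 2 — Transfer function: H(jω) = 1/(1 + jωRC).
Step 3 — Denominator: 1 + jωRC = 1 + j·277.1·616·6.33e-05 = 1 + j10.8.
Step 4 — H = 0.008494 - j0.09177.
Step 5 — Magnitude: |H| = 0.09216 (-20.7 dB); phase: φ = -84.7°.

|H| = 0.09216 (-20.7 dB), φ = -84.7°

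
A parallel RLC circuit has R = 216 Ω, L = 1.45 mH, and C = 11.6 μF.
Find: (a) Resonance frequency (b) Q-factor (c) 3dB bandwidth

Step 1 — Resonance: ω₀ = 1/√(LC) = 1/√(0.00145·1.16e-05) = 7711 rad/s.
Step 2 — f₀ = ω₀/(2π) = 1227 Hz.
Step 3 — Parallel Q: Q = R/(ω₀L) = 216/(7711·0.00145) = 19.32.
Step 4 — Bandwidth: Δω = ω₀/Q = 399.1 rad/s; BW = Δω/(2π) = 63.52 Hz.

(a) f₀ = 1227 Hz  (b) Q = 19.32  (c) BW = 63.52 Hz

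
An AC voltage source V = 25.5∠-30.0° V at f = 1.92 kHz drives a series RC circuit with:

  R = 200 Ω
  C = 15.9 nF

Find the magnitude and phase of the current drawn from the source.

Step 1 — Angular frequency: ω = 2π·f = 2π·1920 = 1.206e+04 rad/s.
Step 2 — Component impedances:
  R: Z = R = 200 Ω
  C: Z = 1/(jωC) = -j/(ω·C) = 0 - j5213 Ω
Step 3 — Series combination: Z_total = R + C = 200 - j5213 Ω = 5217∠-87.8° Ω.
Step 4 — Source phasor: V = 25.5∠-30.0° V = 22.08 - j12.75 V.
Step 5 — Ohm's law: I = V / Z_total = (22.08 - j12.75) / (200 - j5213) = 0.002604 + j0.004136 A.
Step 6 — Convert to polar: |I| = 0.004888 A, ∠I = 57.8°.

I = 0.004888∠57.8° A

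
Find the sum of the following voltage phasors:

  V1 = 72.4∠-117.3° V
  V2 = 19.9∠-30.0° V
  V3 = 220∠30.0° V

Step 1 — Convert each phasor to rectangular form:
  V1 = 72.4·(cos(-117.3°) + j·sin(-117.3°)) = -33.21 - j64.34 V
  V2 = 19.9·(cos(-30.0°) + j·sin(-30.0°)) = 17.23 - j9.95 V
  V3 = 220·(cos(30.0°) + j·sin(30.0°)) = 190.5 + j110 V
Step 2 — Sum components: V_total = 174.6 + j35.71 V.
Step 3 — Convert to polar: |V_total| = 178.2 V, ∠V_total = 11.6°.

V_total = 178.2∠11.6° V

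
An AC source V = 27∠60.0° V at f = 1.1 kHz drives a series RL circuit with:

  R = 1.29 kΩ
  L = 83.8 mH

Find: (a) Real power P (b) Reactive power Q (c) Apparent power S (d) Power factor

Step 1 — Angular frequency: ω = 2π·f = 2π·1100 = 6912 rad/s.
Step 2 — Component impedances:
  R: Z = R = 1290 Ω
  L: Z = jωL = j·6912·0.0838 = 0 + j579.2 Ω
Step 3 — Series combination: Z_total = R + L = 1290 + j579.2 Ω = 1414∠24.2° Ω.
Step 4 — Source phasor: V = 27∠60.0° V = 13.5 + j23.38 V.
Step 5 — Current: I = V / Z = 0.01548 + j0.01117 A = 0.01909∠35.8° A.
Step 6 — Complex power: S = V·I* = 0.4703 + j0.2112 VA.
Step 7 — Real power: P = Re(S) = 0.4703 W.
Step 8 — Reactive power: Q = Im(S) = 0.2112 VAR.
Step 9 — Apparent power: |S| = 0.5155 VA.
Step 10 — Power factor: PF = P/|S| = 0.9123 (lagging).

(a) P = 0.4703 W  (b) Q = 0.2112 VAR  (c) S = 0.5155 VA  (d) PF = 0.9123 (lagging)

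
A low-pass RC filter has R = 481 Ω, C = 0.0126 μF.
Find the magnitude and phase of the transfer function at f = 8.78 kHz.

Step 1 — Angular frequency: ω = 2π·8780 = 5.517e+04 rad/s.
Step 2 — Transfer function: H(jω) = 1/(1 + jωRC).
Step 3 — Denominator: 1 + jωRC = 1 + j·5.517e+04·481·1.26e-08 = 1 + j0.3343.
Step 4 — H = 0.8995 - j0.3007.
Step 5 — Magnitude: |H| = 0.9484 (-0.5 dB); phase: φ = -18.5°.

|H| = 0.9484 (-0.5 dB), φ = -18.5°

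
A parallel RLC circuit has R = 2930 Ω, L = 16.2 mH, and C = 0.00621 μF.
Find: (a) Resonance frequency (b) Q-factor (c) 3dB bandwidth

Step 1 — Resonance: ω₀ = 1/√(LC) = 1/√(0.0162·6.21e-09) = 9.97e+04 rad/s.
Step 2 — f₀ = ω₀/(2π) = 1.587e+04 Hz.
Step 3 — Parallel Q: Q = R/(ω₀L) = 2930/(9.97e+04·0.0162) = 1.814.
Step 4 — Bandwidth: Δω = ω₀/Q = 5.496e+04 rad/s; BW = Δω/(2π) = 8747 Hz.

(a) f₀ = 1.587e+04 Hz  (b) Q = 1.814  (c) BW = 8747 Hz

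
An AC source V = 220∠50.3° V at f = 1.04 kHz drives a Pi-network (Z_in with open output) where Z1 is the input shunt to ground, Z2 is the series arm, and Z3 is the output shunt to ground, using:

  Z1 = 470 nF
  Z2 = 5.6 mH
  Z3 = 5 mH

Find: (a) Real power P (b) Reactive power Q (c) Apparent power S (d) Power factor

Step 1 — Angular frequency: ω = 2π·f = 2π·1040 = 6535 rad/s.
Step 2 — Component impedances:
  Z1: Z = 1/(jωC) = -j/(ω·C) = 0 - j325.6 Ω
  Z2: Z = jωL = j·6535·0.0056 = 0 + j36.59 Ω
  Z3: Z = jωL = j·6535·0.005 = 0 + j32.67 Ω
Step 3 — With open output, the series arm Z2 and the output shunt Z3 appear in series to ground: Z2 + Z3 = 0 + j69.27 Ω.
Step 4 — Parallel with input shunt Z1: Z_in = Z1 || (Z2 + Z3) = 0 + j87.98 Ω = 87.98∠90.0° Ω.
Step 5 — Source phasor: V = 220∠50.3° V = 140.5 + j169.3 V.
Step 6 — Current: I = V / Z = 1.924 - j1.597 A = 2.501∠-39.7° A.
Step 7 — Complex power: S = V·I* = 0 + j550.1 VA.
Step 8 — Real power: P = Re(S) = 0 W.
Step 9 — Reactive power: Q = Im(S) = 550.1 VAR.
Step 10 — Apparent power: |S| = 550.1 VA.
Step 11 — Power factor: PF = P/|S| = 0 (lagging).

(a) P = 0 W  (b) Q = 550.1 VAR  (c) S = 550.1 VA  (d) PF = 0 (lagging)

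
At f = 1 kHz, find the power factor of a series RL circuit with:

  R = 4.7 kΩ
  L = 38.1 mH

Step 1 — Angular frequency: ω = 2π·f = 2π·1000 = 6283 rad/s.
Step 2 — Component impedances:
  R: Z = R = 4700 Ω
  L: Z = jωL = j·6283·0.0381 = 0 + j239.4 Ω
Step 3 — Series combination: Z_total = R + L = 4700 + j239.4 Ω = 4706∠2.9° Ω.
Step 4 — Power factor: PF = cos(φ) = Re(Z)/|Z| = 4700/4706 = 0.9987.
Step 5 — Type: Im(Z) = 239.4 ⇒ lagging (phase φ = 2.9°).

PF = 0.9987 (lagging, φ = 2.9°)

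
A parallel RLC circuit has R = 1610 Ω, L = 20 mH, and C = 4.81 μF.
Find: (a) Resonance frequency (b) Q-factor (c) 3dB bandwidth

Step 1 — Resonance: ω₀ = 1/√(LC) = 1/√(0.02·4.81e-06) = 3224 rad/s.
Step 2 — f₀ = ω₀/(2π) = 513.1 Hz.
Step 3 — Parallel Q: Q = R/(ω₀L) = 1610/(3224·0.02) = 24.97.
Step 4 — Bandwidth: Δω = ω₀/Q = 129.1 rad/s; BW = Δω/(2π) = 20.55 Hz.

(a) f₀ = 513.1 Hz  (b) Q = 24.97  (c) BW = 20.55 Hz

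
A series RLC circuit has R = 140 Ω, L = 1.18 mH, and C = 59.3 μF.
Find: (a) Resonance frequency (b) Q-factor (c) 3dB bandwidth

Step 1 — Resonance condition Im(Z)=0 gives ω₀ = 1/√(LC).
Step 2 — ω₀ = 1/√(0.00118·5.93e-05) = 3780 rad/s.
Step 3 — f₀ = ω₀/(2π) = 601.7 Hz.
Step 4 — Series Q: Q = ω₀L/R = 3780·0.00118/140 = 0.03186.
Step 5 — 3dB bandwidth: Δω = ω₀/Q = 1.186e+05 rad/s; BW = Δω/(2π) = 1.888e+04 Hz.

(a) f₀ = 601.7 Hz  (b) Q = 0.03186  (c) BW = 1.888e+04 Hz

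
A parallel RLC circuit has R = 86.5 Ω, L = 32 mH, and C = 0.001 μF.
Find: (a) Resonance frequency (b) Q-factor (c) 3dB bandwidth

Step 1 — Resonance: ω₀ = 1/√(LC) = 1/√(0.032·1e-09) = 1.768e+05 rad/s.
Step 2 — f₀ = ω₀/(2π) = 2.813e+04 Hz.
Step 3 — Parallel Q: Q = R/(ω₀L) = 86.5/(1.768e+05·0.032) = 0.01529.
Step 4 — Bandwidth: Δω = ω₀/Q = 1.156e+07 rad/s; BW = Δω/(2π) = 1.84e+06 Hz.

(a) f₀ = 2.813e+04 Hz  (b) Q = 0.01529  (c) BW = 1.84e+06 Hz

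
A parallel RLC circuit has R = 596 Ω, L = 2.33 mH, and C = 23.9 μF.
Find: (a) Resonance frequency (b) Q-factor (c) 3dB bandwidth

Step 1 — Resonance: ω₀ = 1/√(LC) = 1/√(0.00233·2.39e-05) = 4238 rad/s.
Step 2 — f₀ = ω₀/(2π) = 674.4 Hz.
Step 3 — Parallel Q: Q = R/(ω₀L) = 596/(4238·0.00233) = 60.36.
Step 4 — Bandwidth: Δω = ω₀/Q = 70.2 rad/s; BW = Δω/(2π) = 11.17 Hz.

(a) f₀ = 674.4 Hz  (b) Q = 60.36  (c) BW = 11.17 Hz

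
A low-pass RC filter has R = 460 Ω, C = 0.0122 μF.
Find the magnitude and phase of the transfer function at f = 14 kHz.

Step 1 — Angular frequency: ω = 2π·1.4e+04 = 8.796e+04 rad/s.
Step 2 — Transfer function: H(jω) = 1/(1 + jωRC).
Step 3 — Denominator: 1 + jωRC = 1 + j·8.796e+04·460·1.22e-08 = 1 + j0.4937.
Step 4 — H = 0.8041 - j0.3969.
Step 5 — Magnitude: |H| = 0.8967 (-0.9 dB); phase: φ = -26.3°.

|H| = 0.8967 (-0.9 dB), φ = -26.3°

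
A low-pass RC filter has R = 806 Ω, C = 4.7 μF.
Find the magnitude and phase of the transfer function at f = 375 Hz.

Step 1 — Angular frequency: ω = 2π·375 = 2356 rad/s.
Step 2 — Transfer function: H(jω) = 1/(1 + jωRC).
Step 3 — Denominator: 1 + jωRC = 1 + j·2356·806·4.7e-06 = 1 + j8.926.
Step 4 — H = 0.0124 - j0.1106.
Step 5 — Magnitude: |H| = 0.1113 (-19.1 dB); phase: φ = -83.6°.

|H| = 0.1113 (-19.1 dB), φ = -83.6°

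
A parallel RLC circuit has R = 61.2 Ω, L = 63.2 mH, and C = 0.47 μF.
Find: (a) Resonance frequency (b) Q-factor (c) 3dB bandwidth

Step 1 — Resonance: ω₀ = 1/√(LC) = 1/√(0.0632·4.7e-07) = 5802 rad/s.
Step 2 — f₀ = ω₀/(2π) = 923.4 Hz.
Step 3 — Parallel Q: Q = R/(ω₀L) = 61.2/(5802·0.0632) = 0.1669.
Step 4 — Bandwidth: Δω = ω₀/Q = 3.477e+04 rad/s; BW = Δω/(2π) = 5533 Hz.

(a) f₀ = 923.4 Hz  (b) Q = 0.1669  (c) BW = 5533 Hz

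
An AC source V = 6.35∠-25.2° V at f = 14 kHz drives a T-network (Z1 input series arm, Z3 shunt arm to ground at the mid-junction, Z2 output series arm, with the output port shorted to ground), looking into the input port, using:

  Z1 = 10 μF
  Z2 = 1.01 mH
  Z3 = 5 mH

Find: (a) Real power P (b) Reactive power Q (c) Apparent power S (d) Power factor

Step 1 — Angular frequency: ω = 2π·f = 2π·1.4e+04 = 8.796e+04 rad/s.
Step 2 — Component impedances:
  Z1: Z = 1/(jωC) = -j/(ω·C) = 0 - j1.137 Ω
  Z2: Z = jωL = j·8.796e+04·0.00101 = 0 + j88.84 Ω
  Z3: Z = jωL = j·8.796e+04·0.005 = 0 + j439.8 Ω
Step 3 — With the output port shorted to ground, the output series arm Z2 runs from the junction to ground; the shunt arm Z3 also runs from the junction to ground. They appear in parallel: Z3 || Z2 = 0 + j73.91 Ω.
Step 4 — Series with input arm Z1: Z_in = Z1 + (Z3 || Z2) = 0 + j72.78 Ω = 72.78∠90.0° Ω.
Step 5 — Source phasor: V = 6.35∠-25.2° V = 5.746 - j2.704 V.
Step 6 — Current: I = V / Z = -0.03715 - j0.07895 A = 0.08725∠-115.2° A.
Step 7 — Complex power: S = V·I* = 0 + j0.5541 VA.
Step 8 — Real power: P = Re(S) = 0 W.
Step 9 — Reactive power: Q = Im(S) = 0.5541 VAR.
Step 10 — Apparent power: |S| = 0.5541 VA.
Step 11 — Power factor: PF = P/|S| = 0 (lagging).

(a) P = 0 W  (b) Q = 0.5541 VAR  (c) S = 0.5541 VA  (d) PF = 0 (lagging)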